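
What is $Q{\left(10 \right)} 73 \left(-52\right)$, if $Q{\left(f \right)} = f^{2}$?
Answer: $-379600$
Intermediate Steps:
$Q{\left(10 \right)} 73 \left(-52\right) = 10^{2} \cdot 73 \left(-52\right) = 100 \cdot 73 \left(-52\right) = 7300 \left(-52\right) = -379600$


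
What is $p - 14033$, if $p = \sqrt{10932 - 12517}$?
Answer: $-14033 + i \sqrt{1585} \approx -14033.0 + 39.812 i$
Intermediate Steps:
$p = i \sqrt{1585}$ ($p = \sqrt{-1585} = i \sqrt{1585} \approx 39.812 i$)
$p - 14033 = i \sqrt{1585} - 14033 = -14033 + i \sqrt{1585}$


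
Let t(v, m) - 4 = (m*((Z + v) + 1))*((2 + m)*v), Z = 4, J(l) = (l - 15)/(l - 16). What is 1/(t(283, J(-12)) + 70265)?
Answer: 49/14858835 ≈ 3.2977e-6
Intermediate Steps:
J(l) = (-15 + l)/(-16 + l)
t(v, m) = 4 + m*v*(2 + m)*(5 + v) (t(v, m) = 4 + (m*((4 + v) + 1))*((2 + m)*v) = 4 + (m*(5 + v))*(v*(2 + m)) = 4 + m*v*(2 + m)*(5 + v))
1/(t(283, J(-12)) + 70265) = 1/((4 + ((-15 - 12)/(-16 - 12))²*283² + 2*((-15 - 12)/(-16 - 12))*283² + 5*283*((-15 - 12)/(-16 - 12))² + 10*((-15 - 12)/(-16 - 12))*283) + 70265) = 1/((4 + (-27/(-28))²*80089 + 2*(-27/(-28))*80089 + 5*283*(-27/(-28))² + 10*(-27/(-28))*283) + 70265) = 1/((4 + (-1/28*(-27))²*80089 + 2*(-1/28*(-27))*80089 + 5*283*(-1/28*(-27))² + 10*(-1/28*(-27))*283) + 70265) = 1/((4 + (27/28)²*80089 + 2*(27/28)*80089 + 5*283*(27/28)² + 10*(27/28)*283) + 70265) = 1/((4 + (729/784)*80089 + 2162403/14 + 5*283*(729/784) + 38205/14) + 70265) = 1/((4 + 58384881/784 + 2162403/14 + 1031535/784 + 38205/14) + 70265) = 1/(11415850/49 + 70265) = 1/(14858835/49) = 49/14858835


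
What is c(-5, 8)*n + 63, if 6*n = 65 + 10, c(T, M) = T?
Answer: 1/2 ≈ 0.50000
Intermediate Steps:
n = 25/2 (n = (65 + 10)/6 = (1/6)*75 = 25/2 ≈ 12.500)
c(-5, 8)*n + 63 = -5*25/2 + 63 = -125/2 + 63 = 1/2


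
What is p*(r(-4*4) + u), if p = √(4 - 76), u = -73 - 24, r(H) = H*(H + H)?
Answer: 2490*I*√2 ≈ 3521.4*I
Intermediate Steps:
r(H) = 2*H² (r(H) = H*(2*H) = 2*H²)
u = -97
p = 6*I*√2 (p = √(-72) = 6*I*√2 ≈ 8.4853*I)
p*(r(-4*4) + u) = (6*I*√2)*(2*(-4*4)² - 97) = (6*I*√2)*(2*(-16)² - 97) = (6*I*√2)*(2*256 - 97) = (6*I*√2)*(512 - 97) = (6*I*√2)*415 = 2490*I*√2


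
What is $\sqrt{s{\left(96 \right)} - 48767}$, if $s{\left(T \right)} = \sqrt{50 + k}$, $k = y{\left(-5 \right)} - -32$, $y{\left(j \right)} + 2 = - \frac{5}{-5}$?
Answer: $i \sqrt{48758} \approx 220.81 i$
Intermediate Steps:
$y{\left(j \right)} = -1$ ($y{\left(j \right)} = -2 - \frac{5}{-5} = -2 - -1 = -2 + 1 = -1$)
$k = 31$ ($k = -1 - -32 = -1 + 32 = 31$)
$s{\left(T \right)} = 9$ ($s{\left(T \right)} = \sqrt{50 + 31} = \sqrt{81} = 9$)
$\sqrt{s{\left(96 \right)} - 48767} = \sqrt{9 - 48767} = \sqrt{-48758} = i \sqrt{48758}$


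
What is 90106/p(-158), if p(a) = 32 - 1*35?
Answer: -90106/3 ≈ -30035.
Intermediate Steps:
p(a) = -3 (p(a) = 32 - 35 = -3)
90106/p(-158) = 90106/(-3) = 90106*(-⅓) = -90106/3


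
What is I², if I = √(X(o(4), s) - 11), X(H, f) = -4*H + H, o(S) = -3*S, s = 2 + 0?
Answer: 25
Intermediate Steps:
s = 2
X(H, f) = -3*H
I = 5 (I = √(-(-9)*4 - 11) = √(-3*(-12) - 11) = √(36 - 11) = √25 = 5)
I² = 5² = 25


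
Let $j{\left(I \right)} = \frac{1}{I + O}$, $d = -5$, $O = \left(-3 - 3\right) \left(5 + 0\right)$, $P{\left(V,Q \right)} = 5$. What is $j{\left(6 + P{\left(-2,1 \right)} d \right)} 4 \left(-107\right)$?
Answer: $\frac{428}{49} \approx 8.7347$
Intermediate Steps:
$O = -30$ ($O = \left(-6\right) 5 = -30$)
$j{\left(I \right)} = \frac{1}{-30 + I}$ ($j{\left(I \right)} = \frac{1}{I - 30} = \frac{1}{-30 + I}$)
$j{\left(6 + P{\left(-2,1 \right)} d \right)} 4 \left(-107\right) = \frac{4 \left(-107\right)}{-30 + \left(6 + 5 \left(-5\right)\right)} = \frac{1}{-30 + \left(6 - 25\right)} \left(-428\right) = \frac{1}{-30 - 19} \left(-428\right) = \frac{1}{-49} \left(-428\right) = \left(- \frac{1}{49}\right) \left(-428\right) = \frac{428}{49}$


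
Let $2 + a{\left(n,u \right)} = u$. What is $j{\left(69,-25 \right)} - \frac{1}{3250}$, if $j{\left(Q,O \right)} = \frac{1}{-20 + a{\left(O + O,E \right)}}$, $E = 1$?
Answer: $- \frac{3271}{68250} \approx -0.047927$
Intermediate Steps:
$a{\left(n,u \right)} = -2 + u$
$j{\left(Q,O \right)} = - \frac{1}{21}$ ($j{\left(Q,O \right)} = \frac{1}{-20 + \left(-2 + 1\right)} = \frac{1}{-20 - 1} = \frac{1}{-21} = - \frac{1}{21}$)
$j{\left(69,-25 \right)} - \frac{1}{3250} = - \frac{1}{21} - \frac{1}{3250} = - \frac{3271}{68250}$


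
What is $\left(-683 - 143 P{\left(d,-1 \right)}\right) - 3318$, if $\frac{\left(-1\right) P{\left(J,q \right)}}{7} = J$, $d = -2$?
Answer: $-6003$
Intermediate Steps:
$P{\left(J,q \right)} = - 7 J$
$\left(-683 - 143 P{\left(d,-1 \right)}\right) - 3318 = \left(-683 - 143 \left(\left(-7\right) \left(-2\right)\right)\right) - 3318 = \left(-683 - 2002\right) - 3318 = -2685 - 3318 = -6003$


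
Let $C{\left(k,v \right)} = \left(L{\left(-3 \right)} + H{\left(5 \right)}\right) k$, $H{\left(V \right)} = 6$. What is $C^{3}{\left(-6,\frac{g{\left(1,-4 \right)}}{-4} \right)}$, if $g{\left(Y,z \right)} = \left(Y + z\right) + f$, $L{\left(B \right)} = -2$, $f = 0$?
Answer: $-13824$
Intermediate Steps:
$g{\left(Y,z \right)} = Y + z$ ($g{\left(Y,z \right)} = \left(Y + z\right) + 0 = Y + z$)
$C{\left(k,v \right)} = 4 k$ ($C{\left(k,v \right)} = \left(-2 + 6\right) k = 4 k$)
$C^{3}{\left(-6,\frac{g{\left(1,-4 \right)}}{-4} \right)} = \left(4 \left(-6\right)\right)^{3} = \left(-24\right)^{3} = -13824$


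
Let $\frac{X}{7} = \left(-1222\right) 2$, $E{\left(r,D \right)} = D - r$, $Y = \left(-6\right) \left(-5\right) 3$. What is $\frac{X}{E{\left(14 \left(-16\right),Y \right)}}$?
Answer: $- \frac{8554}{157} \approx -54.484$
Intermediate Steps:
$Y = 90$ ($Y = 30 \cdot 3 = 90$)
$X = -17108$ ($X = 7 \left(\left(-1222\right) 2\right) = 7 \left(-2444\right) = -17108$)
$\frac{X}{E{\left(14 \left(-16\right),Y \right)}} = - \frac{17108}{90 - 14 \left(-16\right)} = - \frac{17108}{90 - -224} = - \frac{17108}{90 + 224} = - \frac{17108}{314} = \left(-17108\right) \frac{1}{314} = - \frac{8554}{157}$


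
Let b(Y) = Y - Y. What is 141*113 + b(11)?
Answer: 15933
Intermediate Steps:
b(Y) = 0
141*113 + b(11) = 141*113 + 0 = 15933 + 0 = 15933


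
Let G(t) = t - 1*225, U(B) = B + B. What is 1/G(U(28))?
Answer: -1/169 ≈ -0.0059172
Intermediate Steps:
U(B) = 2*B
G(t) = -225 + t (G(t) = t - 225 = -225 + t)
1/G(U(28)) = 1/(-225 + 2*28) = 1/(-225 + 56) = 1/(-169) = -1/169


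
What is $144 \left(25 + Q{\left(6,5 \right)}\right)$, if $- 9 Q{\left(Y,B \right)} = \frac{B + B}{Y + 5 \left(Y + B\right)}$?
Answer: $\frac{219440}{61} \approx 3597.4$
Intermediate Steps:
$Q{\left(Y,B \right)} = - \frac{2 B}{9 \left(5 B + 6 Y\right)}$ ($Q{\left(Y,B \right)} = - \frac{\left(B + B\right) \frac{1}{Y + 5 \left(Y + B\right)}}{9} = - \frac{2 B \frac{1}{Y + 5 \left(B + Y\right)}}{9} = - \frac{2 B \frac{1}{Y + \left(5 B + 5 Y\right)}}{9} = - \frac{2 B \frac{1}{5 B + 6 Y}}{9} = - \frac{2 B}{9 \left(5 B + 6 Y\right)}$)
$144 \left(25 + Q{\left(6,5 \right)}\right) = 144 \left(25 - \frac{10}{45 \cdot 5 + 54 \cdot 6}\right) = 144 \left(25 - \frac{10}{225 + 324}\right) = 144 \left(25 - \frac{10}{549}\right) = 144 \cdot \frac{13715}{549} = \frac{219440}{61}$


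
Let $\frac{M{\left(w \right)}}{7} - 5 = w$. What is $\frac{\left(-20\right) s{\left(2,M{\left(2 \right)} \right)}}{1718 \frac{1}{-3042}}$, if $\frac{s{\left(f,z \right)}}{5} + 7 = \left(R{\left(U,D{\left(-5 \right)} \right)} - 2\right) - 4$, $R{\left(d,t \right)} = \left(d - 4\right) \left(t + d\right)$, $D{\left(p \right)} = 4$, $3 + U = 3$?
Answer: $- \frac{4410900}{859} \approx -5134.9$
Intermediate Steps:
$U = 0$ ($U = -3 + 3 = 0$)
$R{\left(d,t \right)} = \left(-4 + d\right) \left(d + t\right)$
$M{\left(w \right)} = 35 + 7 w$
$s{\left(f,z \right)} = -145$ ($s{\left(f,z \right)} = -35 + 5 \left(\left(\left(0^{2} - 0 - 16 + 0 \cdot 4\right) - 2\right) - 4\right) = -35 + 5 \left(\left(\left(0 + 0 - 16 + 0\right) - 2\right) - 4\right) = -35 + 5 \left(\left(-16 - 2\right) - 4\right) = -35 + 5 \left(-18 - 4\right) = -35 + 5 \left(-22\right) = -35 - 110 = -145$)
$\frac{\left(-20\right) s{\left(2,M{\left(2 \right)} \right)}}{1718 \frac{1}{-3042}} = \frac{\left(-20\right) \left(-145\right)}{1718 \frac{1}{-3042}} = \frac{2900}{1718 \left(- \frac{1}{3042}\right)} = \frac{2900}{- \frac{859}{1521}} = 2900 \left(- \frac{1521}{859}\right) = - \frac{4410900}{859}$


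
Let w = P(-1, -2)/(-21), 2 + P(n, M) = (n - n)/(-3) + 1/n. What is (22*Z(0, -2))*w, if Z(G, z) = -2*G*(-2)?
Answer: 0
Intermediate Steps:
P(n, M) = -2 + 1/n (P(n, M) = -2 + ((n - n)/(-3) + 1/n) = -2 + (0*(-1/3) + 1/n) = -2 + (0 + 1/n) = -2 + 1/n)
Z(G, z) = 4*G
w = 1/7 (w = (-2 + 1/(-1))/(-21) = (-2 - 1)*(-1/21) = -3*(-1/21) = 1/7 ≈ 0.14286)
(22*Z(0, -2))*w = (22*(4*0))*(1/7) = (22*0)*(1/7) = 0*(1/7) = 0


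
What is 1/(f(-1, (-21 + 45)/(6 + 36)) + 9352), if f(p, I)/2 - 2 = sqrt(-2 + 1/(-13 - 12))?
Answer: 58475/547092151 - 5*I*sqrt(51)/1094184302 ≈ 0.00010688 - 3.2634e-8*I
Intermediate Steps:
f(p, I) = 4 + 2*I*sqrt(51)/5 (f(p, I) = 4 + 2*sqrt(-2 + 1/(-13 - 12)) = 4 + 2*sqrt(-2 + 1/(-25)) = 4 + 2*sqrt(-2 - 1/25) = 4 + 2*sqrt(-51/25) = 4 + 2*(I*sqrt(51)/5) = 4 + 2*I*sqrt(51)/5)
1/(f(-1, (-21 + 45)/(6 + 36)) + 9352) = 1/((4 + 2*I*sqrt(51)/5) + 9352) = 1/(9356 + 2*I*sqrt(51)/5)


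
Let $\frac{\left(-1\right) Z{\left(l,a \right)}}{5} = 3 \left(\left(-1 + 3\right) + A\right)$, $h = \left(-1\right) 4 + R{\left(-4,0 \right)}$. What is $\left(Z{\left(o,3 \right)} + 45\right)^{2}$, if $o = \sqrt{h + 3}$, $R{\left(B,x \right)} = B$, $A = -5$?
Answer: $8100$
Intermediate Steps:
$h = -8$ ($h = \left(-1\right) 4 - 4 = -4 - 4 = -8$)
$o = i \sqrt{5}$ ($o = \sqrt{-8 + 3} = \sqrt{-5} = i \sqrt{5} \approx 2.2361 i$)
$Z{\left(l,a \right)} = 45$ ($Z{\left(l,a \right)} = - 5 \cdot 3 \left(\left(-1 + 3\right) - 5\right) = - 5 \cdot 3 \left(2 - 5\right) = - 5 \cdot 3 \left(-3\right) = \left(-5\right) \left(-9\right) = 45$)
$\left(Z{\left(o,3 \right)} + 45\right)^{2} = \left(45 + 45\right)^{2} = 90^{2} = 8100$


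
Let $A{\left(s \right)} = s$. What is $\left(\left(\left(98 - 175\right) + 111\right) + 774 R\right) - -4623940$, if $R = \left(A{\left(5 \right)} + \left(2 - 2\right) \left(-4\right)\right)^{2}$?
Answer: $4643324$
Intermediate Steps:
$R = 25$ ($R = \left(5 + \left(2 - 2\right) \left(-4\right)\right)^{2} = \left(5 + 0 \left(-4\right)\right)^{2} = \left(5 + 0\right)^{2} = 5^{2} = 25$)
$\left(\left(\left(98 - 175\right) + 111\right) + 774 R\right) - -4623940 = \left(\left(\left(98 - 175\right) + 111\right) + 774 \cdot 25\right) - -4623940 = \left(\left(-77 + 111\right) + 19350\right) + 4623940 = \left(34 + 19350\right) + 4623940 = 19384 + 4623940 = 4643324$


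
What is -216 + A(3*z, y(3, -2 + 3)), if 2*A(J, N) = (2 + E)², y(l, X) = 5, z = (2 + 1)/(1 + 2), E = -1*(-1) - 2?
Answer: -431/2 ≈ -215.50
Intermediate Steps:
E = -1 (E = 1 - 2 = -1)
z = 1 (z = 3/3 = 3*(⅓) = 1)
A(J, N) = ½ (A(J, N) = (2 - 1)²/2 = (½)*1² = (½)*1 = ½)
-216 + A(3*z, y(3, -2 + 3)) = -216 + ½ = -431/2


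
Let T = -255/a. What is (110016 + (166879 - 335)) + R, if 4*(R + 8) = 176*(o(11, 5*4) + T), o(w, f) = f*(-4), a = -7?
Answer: 1922444/7 ≈ 2.7464e+5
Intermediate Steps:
o(w, f) = -4*f
T = 255/7 (T = -255/(-7) = -255*(-⅐) = 255/7 ≈ 36.429)
R = -13476/7 (R = -8 + (176*(-20*4 + 255/7))/4 = -8 + (176*(-4*20 + 255/7))/4 = -8 + (176*(-80 + 255/7))/4 = -8 + (176*(-305/7))/4 = -8 + (¼)*(-53680/7) = -8 - 13420/7 = -13476/7 ≈ -1925.1)
(110016 + (166879 - 335)) + R = (110016 + (166879 - 335)) - 13476/7 = (110016 + 166544) - 13476/7 = 276560 - 13476/7 = 1922444/7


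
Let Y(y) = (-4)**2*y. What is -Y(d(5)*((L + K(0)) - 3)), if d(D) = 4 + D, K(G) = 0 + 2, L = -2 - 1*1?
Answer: 576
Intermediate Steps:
L = -3 (L = -2 - 1 = -3)
K(G) = 2
Y(y) = 16*y
-Y(d(5)*((L + K(0)) - 3)) = -16*(4 + 5)*((-3 + 2) - 3) = -16*9*(-1 - 3) = -16*9*(-4) = -16*(-36) = -1*(-576) = 576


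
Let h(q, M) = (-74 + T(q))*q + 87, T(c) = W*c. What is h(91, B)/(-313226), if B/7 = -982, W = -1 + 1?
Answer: 6647/313226 ≈ 0.021221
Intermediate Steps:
W = 0
B = -6874 (B = 7*(-982) = -6874)
T(c) = 0 (T(c) = 0*c = 0)
h(q, M) = 87 - 74*q (h(q, M) = (-74 + 0)*q + 87 = -74*q + 87 = 87 - 74*q)
h(91, B)/(-313226) = (87 - 74*91)/(-313226) = (87 - 6734)*(-1/313226) = -6647*(-1/313226) = 6647/313226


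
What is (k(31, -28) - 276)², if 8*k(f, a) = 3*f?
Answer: 4473225/64 ≈ 69894.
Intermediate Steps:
k(f, a) = 3*f/8 (k(f, a) = (3*f)/8 = 3*f/8)
(k(31, -28) - 276)² = ((3/8)*31 - 276)² = (93/8 - 276)² = (-2115/8)² = 4473225/64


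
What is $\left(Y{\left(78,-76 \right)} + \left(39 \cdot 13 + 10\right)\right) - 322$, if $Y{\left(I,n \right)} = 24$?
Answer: $219$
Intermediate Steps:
$\left(Y{\left(78,-76 \right)} + \left(39 \cdot 13 + 10\right)\right) - 322 = \left(24 + \left(39 \cdot 13 + 10\right)\right) - 322 = \left(24 + \left(507 + 10\right)\right) - 322 = \left(24 + 517\right) - 322 = 541 - 322 = 219$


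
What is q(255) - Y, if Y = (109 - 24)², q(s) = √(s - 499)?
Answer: -7225 + 2*I*√61 ≈ -7225.0 + 15.62*I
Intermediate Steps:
q(s) = √(-499 + s)
Y = 7225 (Y = 85² = 7225)
q(255) - Y = √(-499 + 255) - 1*7225 = √(-244) - 7225 = 2*I*√61 - 7225 = -7225 + 2*I*√61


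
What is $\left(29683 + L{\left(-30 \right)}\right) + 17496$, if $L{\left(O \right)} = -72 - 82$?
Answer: $47025$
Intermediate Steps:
$L{\left(O \right)} = -154$
$\left(29683 + L{\left(-30 \right)}\right) + 17496 = \left(29683 - 154\right) + 17496 = 29529 + 17496 = 47025$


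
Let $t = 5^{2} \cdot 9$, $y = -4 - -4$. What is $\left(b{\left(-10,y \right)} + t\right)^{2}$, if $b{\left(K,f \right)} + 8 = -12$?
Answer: $42025$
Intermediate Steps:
$y = 0$ ($y = -4 + 4 = 0$)
$b{\left(K,f \right)} = -20$ ($b{\left(K,f \right)} = -8 - 12 = -20$)
$t = 225$ ($t = 25 \cdot 9 = 225$)
$\left(b{\left(-10,y \right)} + t\right)^{2} = \left(-20 + 225\right)^{2} = 205^{2} = 42025$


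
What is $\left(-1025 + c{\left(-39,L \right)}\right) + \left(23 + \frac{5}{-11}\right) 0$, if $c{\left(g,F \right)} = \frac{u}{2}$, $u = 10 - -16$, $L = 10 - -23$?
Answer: $-1012$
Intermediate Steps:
$L = 33$ ($L = 10 + 23 = 33$)
$u = 26$ ($u = 10 + 16 = 26$)
$c{\left(g,F \right)} = 13$ ($c{\left(g,F \right)} = \frac{26}{2} = 26 \cdot \frac{1}{2} = 13$)
$\left(-1025 + c{\left(-39,L \right)}\right) + \left(23 + \frac{5}{-11}\right) 0 = \left(-1025 + 13\right) + \left(23 + \frac{5}{-11}\right) 0 = -1012 + \left(23 + 5 \left(- \frac{1}{11}\right)\right) 0 = -1012 + \left(23 - \frac{5}{11}\right) 0 = -1012 + \frac{248}{11} \cdot 0 = -1012 + 0 = -1012$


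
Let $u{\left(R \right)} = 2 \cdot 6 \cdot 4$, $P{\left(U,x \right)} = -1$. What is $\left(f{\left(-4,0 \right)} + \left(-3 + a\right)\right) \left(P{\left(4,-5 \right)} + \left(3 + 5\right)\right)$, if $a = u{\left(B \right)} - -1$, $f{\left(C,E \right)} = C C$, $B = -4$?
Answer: $434$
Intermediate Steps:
$f{\left(C,E \right)} = C^{2}$
$u{\left(R \right)} = 48$ ($u{\left(R \right)} = 12 \cdot 4 = 48$)
$a = 49$ ($a = 48 - -1 = 48 + 1 = 49$)
$\left(f{\left(-4,0 \right)} + \left(-3 + a\right)\right) \left(P{\left(4,-5 \right)} + \left(3 + 5\right)\right) = \left(\left(-4\right)^{2} + \left(-3 + 49\right)\right) \left(-1 + \left(3 + 5\right)\right) = \left(16 + 46\right) \left(-1 + 8\right) = 62 \cdot 7 = 434$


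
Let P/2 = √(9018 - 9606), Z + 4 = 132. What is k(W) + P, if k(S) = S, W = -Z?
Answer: -128 + 28*I*√3 ≈ -128.0 + 48.497*I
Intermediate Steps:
Z = 128 (Z = -4 + 132 = 128)
W = -128 (W = -1*128 = -128)
P = 28*I*√3 (P = 2*√(9018 - 9606) = 2*√(-588) = 2*(14*I*√3) = 28*I*√3 ≈ 48.497*I)
k(W) + P = -128 + 28*I*√3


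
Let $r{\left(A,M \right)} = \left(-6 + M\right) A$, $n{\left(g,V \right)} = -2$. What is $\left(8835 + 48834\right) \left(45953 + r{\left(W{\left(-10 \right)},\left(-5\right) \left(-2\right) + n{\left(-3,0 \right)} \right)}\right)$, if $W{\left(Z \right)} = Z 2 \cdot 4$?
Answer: $2640836517$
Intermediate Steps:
$W{\left(Z \right)} = 8 Z$ ($W{\left(Z \right)} = 2 Z 4 = 8 Z$)
$r{\left(A,M \right)} = A \left(-6 + M\right)$
$\left(8835 + 48834\right) \left(45953 + r{\left(W{\left(-10 \right)},\left(-5\right) \left(-2\right) + n{\left(-3,0 \right)} \right)}\right) = \left(8835 + 48834\right) \left(45953 + 8 \left(-10\right) \left(-6 - -8\right)\right) = 57669 \left(45953 - 80 \left(-6 + \left(10 - 2\right)\right)\right) = 57669 \left(45953 - 80 \left(-6 + 8\right)\right) = 57669 \left(45953 - 160\right) = 57669 \cdot 45793 = 2640836517$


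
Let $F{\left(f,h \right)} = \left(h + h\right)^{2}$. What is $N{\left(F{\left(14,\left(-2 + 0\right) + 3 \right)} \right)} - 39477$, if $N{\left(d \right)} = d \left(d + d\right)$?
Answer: $-39445$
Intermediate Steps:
$F{\left(f,h \right)} = 4 h^{2}$ ($F{\left(f,h \right)} = \left(2 h\right)^{2} = 4 h^{2}$)
$N{\left(d \right)} = 2 d^{2}$ ($N{\left(d \right)} = d 2 d = 2 d^{2}$)
$N{\left(F{\left(14,\left(-2 + 0\right) + 3 \right)} \right)} - 39477 = 2 \left(4 \left(\left(-2 + 0\right) + 3\right)^{2}\right)^{2} - 39477 = 2 \left(4 \left(-2 + 3\right)^{2}\right)^{2} - 39477 = 2 \left(4 \cdot 1^{2}\right)^{2} - 39477 = 2 \left(4 \cdot 1\right)^{2} - 39477 = 2 \cdot 4^{2} - 39477 = 2 \cdot 16 - 39477 = 32 - 39477 = -39445$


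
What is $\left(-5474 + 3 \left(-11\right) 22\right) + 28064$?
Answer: $21864$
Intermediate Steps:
$\left(-5474 + 3 \left(-11\right) 22\right) + 28064 = \left(-5474 - 726\right) + 28064 = -6200 + 28064 = 21864$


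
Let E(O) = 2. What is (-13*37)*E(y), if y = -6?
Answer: -962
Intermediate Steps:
(-13*37)*E(y) = -13*37*2 = -481*2 = -962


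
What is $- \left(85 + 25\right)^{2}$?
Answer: $-12100$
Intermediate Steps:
$- \left(85 + 25\right)^{2} = - 110^{2} = \left(-1\right) 12100 = -12100$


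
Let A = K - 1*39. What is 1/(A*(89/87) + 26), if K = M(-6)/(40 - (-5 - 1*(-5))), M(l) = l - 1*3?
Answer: -1160/16387 ≈ -0.070788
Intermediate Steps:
M(l) = -3 + l (M(l) = l - 3 = -3 + l)
K = -9/40 (K = (-3 - 6)/(40 - (-5 - 1*(-5))) = -9/(40 - (-5 + 5)) = -9/(40 - 1*0) = -9/(40 + 0) = -9/40 ≈ -0.22500)
A = -1569/40 (A = -9/40 - 1*39 = -9/40 - 39 = -1569/40 ≈ -39.225)
1/(A*(89/87) + 26) = 1/(-139641/(40*87) + 26) = 1/(-1569/40*89/87 + 26) = 1/(-46547/1160 + 26) = 1/(-16387/1160) = -1160/16387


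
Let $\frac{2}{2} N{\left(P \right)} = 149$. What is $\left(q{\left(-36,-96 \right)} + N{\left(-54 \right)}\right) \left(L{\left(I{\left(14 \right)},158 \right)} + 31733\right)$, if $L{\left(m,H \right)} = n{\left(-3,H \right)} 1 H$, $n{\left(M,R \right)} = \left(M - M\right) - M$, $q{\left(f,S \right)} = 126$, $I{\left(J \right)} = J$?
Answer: $8856925$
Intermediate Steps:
$N{\left(P \right)} = 149$
$n{\left(M,R \right)} = - M$ ($n{\left(M,R \right)} = 0 - M = - M$)
$L{\left(m,H \right)} = 3 H$ ($L{\left(m,H \right)} = \left(-1\right) \left(-3\right) 1 H = 3 \cdot 1 H = 3 H$)
$\left(q{\left(-36,-96 \right)} + N{\left(-54 \right)}\right) \left(L{\left(I{\left(14 \right)},158 \right)} + 31733\right) = \left(126 + 149\right) \left(3 \cdot 158 + 31733\right) = 275 \left(474 + 31733\right) = 275 \cdot 32207 = 8856925$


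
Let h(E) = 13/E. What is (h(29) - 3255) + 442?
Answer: -81564/29 ≈ -2812.6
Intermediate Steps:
(h(29) - 3255) + 442 = (13/29 - 3255) + 442 = -94382/29 + 442 = -81564/29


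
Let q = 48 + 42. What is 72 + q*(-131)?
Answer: -11718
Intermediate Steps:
q = 90
72 + q*(-131) = 72 + 90*(-131) = 72 - 11790 = -11718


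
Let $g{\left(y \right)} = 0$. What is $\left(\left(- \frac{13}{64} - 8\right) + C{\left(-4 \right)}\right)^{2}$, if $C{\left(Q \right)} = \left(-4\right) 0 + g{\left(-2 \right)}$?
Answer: $\frac{275625}{4096} \approx 67.291$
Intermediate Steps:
$C{\left(Q \right)} = 0$ ($C{\left(Q \right)} = \left(-4\right) 0 + 0 = 0 + 0 = 0$)
$\left(\left(- \frac{13}{64} - 8\right) + C{\left(-4 \right)}\right)^{2} = \left(\left(- \frac{13}{64} - 8\right) + 0\right)^{2} = \left(- \frac{525}{64} + 0\right)^{2} = \left(- \frac{525}{64}\right)^{2} = \frac{275625}{4096}$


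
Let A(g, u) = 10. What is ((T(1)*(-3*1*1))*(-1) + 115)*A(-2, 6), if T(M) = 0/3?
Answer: 1150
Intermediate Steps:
T(M) = 0 (T(M) = 0*(1/3) = 0)
((T(1)*(-3*1*1))*(-1) + 115)*A(-2, 6) = ((0*(-3*1*1))*(-1) + 115)*10 = ((0*(-3*1))*(-1) + 115)*10 = ((0*(-3))*(-1) + 115)*10 = (0*(-1) + 115)*10 = (0 + 115)*10 = 115*10 = 1150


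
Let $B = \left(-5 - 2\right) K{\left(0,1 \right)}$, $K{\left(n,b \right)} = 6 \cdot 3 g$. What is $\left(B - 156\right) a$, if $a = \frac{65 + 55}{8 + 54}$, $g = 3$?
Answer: $- \frac{32040}{31} \approx -1033.5$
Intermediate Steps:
$K{\left(n,b \right)} = 54$ ($K{\left(n,b \right)} = 6 \cdot 3 \cdot 3 = 18 \cdot 3 = 54$)
$a = \frac{60}{31}$ ($a = \frac{120}{62} = 120 \cdot \frac{1}{62} = \frac{60}{31} \approx 1.9355$)
$B = -378$ ($B = \left(-5 - 2\right) 54 = \left(-7\right) 54 = -378$)
$\left(B - 156\right) a = \left(-378 - 156\right) \frac{60}{31} = \left(-534\right) \frac{60}{31} = - \frac{32040}{31}$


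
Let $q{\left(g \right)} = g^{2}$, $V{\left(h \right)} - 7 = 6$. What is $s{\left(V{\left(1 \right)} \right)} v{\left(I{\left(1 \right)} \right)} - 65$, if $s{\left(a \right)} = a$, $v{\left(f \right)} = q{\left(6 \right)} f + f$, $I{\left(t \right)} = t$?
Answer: $416$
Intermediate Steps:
$V{\left(h \right)} = 13$ ($V{\left(h \right)} = 7 + 6 = 13$)
$v{\left(f \right)} = 37 f$ ($v{\left(f \right)} = 6^{2} f + f = 36 f + f = 37 f$)
$s{\left(V{\left(1 \right)} \right)} v{\left(I{\left(1 \right)} \right)} - 65 = 13 \cdot 37 \cdot 1 - 65 = 13 \cdot 37 - 65 = 481 - 65 = 416$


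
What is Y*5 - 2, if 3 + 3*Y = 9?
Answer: 8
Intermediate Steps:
Y = 2 (Y = -1 + (1/3)*9 = -1 + 3 = 2)
Y*5 - 2 = 2*5 - 2 = 10 - 2 = 8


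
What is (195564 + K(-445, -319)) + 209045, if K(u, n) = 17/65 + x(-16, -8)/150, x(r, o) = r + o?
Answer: 131497958/325 ≈ 4.0461e+5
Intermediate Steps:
x(r, o) = o + r
K(u, n) = 33/325 (K(u, n) = 17/65 + (-8 - 16)/150 = 17*(1/65) - 24*1/150 = 17/65 - 4/25 = 33/325)
(195564 + K(-445, -319)) + 209045 = (195564 + 33/325) + 209045 = 63558333/325 + 209045 = 131497958/325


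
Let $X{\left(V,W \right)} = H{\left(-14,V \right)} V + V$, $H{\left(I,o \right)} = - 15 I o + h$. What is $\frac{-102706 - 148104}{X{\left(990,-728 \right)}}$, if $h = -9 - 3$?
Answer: $- \frac{25081}{20581011} \approx -0.0012186$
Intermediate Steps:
$h = -12$ ($h = -9 - 3 = -12$)
$H{\left(I,o \right)} = -12 - 15 I o$ ($H{\left(I,o \right)} = - 15 I o - 12 = -12 - 15 I o$)
$X{\left(V,W \right)} = V + V \left(-12 + 210 V\right)$ ($X{\left(V,W \right)} = \left(-12 - - 210 V\right) V + V = \left(-12 + 210 V\right) V + V = V \left(-12 + 210 V\right) + V = V + V \left(-12 + 210 V\right)$)
$\frac{-102706 - 148104}{X{\left(990,-728 \right)}} = \frac{-102706 - 148104}{990 \left(-11 + 210 \cdot 990\right)} = - \frac{250810}{990 \left(-11 + 207900\right)} = - \frac{250810}{990 \cdot 207889} = - \frac{250810}{205810110} = \left(-250810\right) \frac{1}{205810110} = - \frac{25081}{20581011}$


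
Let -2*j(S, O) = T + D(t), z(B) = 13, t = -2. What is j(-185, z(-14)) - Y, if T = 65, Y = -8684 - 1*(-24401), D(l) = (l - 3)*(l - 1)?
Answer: -15757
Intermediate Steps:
D(l) = (-1 + l)*(-3 + l) (D(l) = (-3 + l)*(-1 + l) = (-1 + l)*(-3 + l))
Y = 15717 (Y = -8684 + 24401 = 15717)
j(S, O) = -40 (j(S, O) = -(65 + (3 + (-2)**2 - 4*(-2)))/2 = -(65 + (3 + 4 + 8))/2 = -(65 + 15)/2 = -1/2*80 = -40)
j(-185, z(-14)) - Y = -40 - 1*15717 = -40 - 15717 = -15757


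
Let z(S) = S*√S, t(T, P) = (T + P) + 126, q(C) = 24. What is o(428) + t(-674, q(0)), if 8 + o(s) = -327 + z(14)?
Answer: -859 + 14*√14 ≈ -806.62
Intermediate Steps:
t(T, P) = 126 + P + T (t(T, P) = (P + T) + 126 = 126 + P + T)
z(S) = S^(3/2)
o(s) = -335 + 14*√14 (o(s) = -8 + (-327 + 14^(3/2)) = -8 + (-327 + 14*√14) = -335 + 14*√14)
o(428) + t(-674, q(0)) = (-335 + 14*√14) + (126 + 24 - 674) = (-335 + 14*√14) - 524 = -859 + 14*√14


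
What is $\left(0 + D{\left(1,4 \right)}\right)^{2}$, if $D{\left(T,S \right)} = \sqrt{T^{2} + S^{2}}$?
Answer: $17$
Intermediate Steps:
$D{\left(T,S \right)} = \sqrt{S^{2} + T^{2}}$
$\left(0 + D{\left(1,4 \right)}\right)^{2} = \left(0 + \sqrt{4^{2} + 1^{2}}\right)^{2} = \left(0 + \sqrt{16 + 1}\right)^{2} = \left(0 + \sqrt{17}\right)^{2} = \left(\sqrt{17}\right)^{2} = 17$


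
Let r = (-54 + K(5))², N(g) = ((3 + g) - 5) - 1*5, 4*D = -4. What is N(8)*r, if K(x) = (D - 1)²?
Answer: 2500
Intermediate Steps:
D = -1 (D = (¼)*(-4) = -1)
K(x) = 4 (K(x) = (-1 - 1)² = (-2)² = 4)
N(g) = -7 + g (N(g) = (-2 + g) - 5 = -7 + g)
r = 2500 (r = (-54 + 4)² = (-50)² = 2500)
N(8)*r = (-7 + 8)*2500 = 1*2500 = 2500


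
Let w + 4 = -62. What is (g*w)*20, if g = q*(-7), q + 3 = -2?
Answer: -46200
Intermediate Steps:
w = -66 (w = -4 - 62 = -66)
q = -5 (q = -3 - 2 = -5)
g = 35 (g = -5*(-7) = 35)
(g*w)*20 = (35*(-66))*20 = -2310*20 = -46200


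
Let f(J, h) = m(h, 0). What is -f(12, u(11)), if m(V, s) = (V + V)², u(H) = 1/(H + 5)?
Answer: -1/64 ≈ -0.015625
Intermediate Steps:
u(H) = 1/(5 + H)
m(V, s) = 4*V² (m(V, s) = (2*V)² = 4*V²)
f(J, h) = 4*h²
-f(12, u(11)) = -4*(1/(5 + 11))² = -4*(1/16)² = -4/256 = -1*1/64 = -1/64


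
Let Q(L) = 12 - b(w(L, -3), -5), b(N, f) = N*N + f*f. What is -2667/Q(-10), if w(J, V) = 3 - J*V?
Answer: 381/106 ≈ 3.5943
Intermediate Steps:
w(J, V) = 3 - J*V
b(N, f) = N**2 + f**2
Q(L) = -13 - (3 + 3*L)**2 (Q(L) = 12 - ((3 - 1*L*(-3))**2 + (-5)**2) = 12 - ((3 + 3*L)**2 + 25) = 12 - (25 + (3 + 3*L)**2) = 12 + (-25 - (3 + 3*L)**2) = -13 - (3 + 3*L)**2)
-2667/Q(-10) = -2667/(-13 - 9*(1 - 10)**2) = -2667/(-13 - 9*(-9)**2) = -2667/(-13 - 9*81) = -2667/(-13 - 729) = -2667/(-742) = -2667*(-1/742) = 381/106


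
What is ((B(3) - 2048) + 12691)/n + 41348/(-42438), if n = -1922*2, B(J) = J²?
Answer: -76373911/20391459 ≈ -3.7454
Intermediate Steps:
n = -3844
((B(3) - 2048) + 12691)/n + 41348/(-42438) = ((3² - 2048) + 12691)/(-3844) + 41348/(-42438) = ((9 - 2048) + 12691)*(-1/3844) + 41348*(-1/42438) = (-2039 + 12691)*(-1/3844) - 20674/21219 = 10652*(-1/3844) - 20674/21219 = -2663/961 - 20674/21219 = -76373911/20391459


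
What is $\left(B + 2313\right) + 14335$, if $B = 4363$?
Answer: $21011$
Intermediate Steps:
$\left(B + 2313\right) + 14335 = \left(4363 + 2313\right) + 14335 = 6676 + 14335 = 21011$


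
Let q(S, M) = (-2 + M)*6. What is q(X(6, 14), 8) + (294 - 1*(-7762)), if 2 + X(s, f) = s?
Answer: 8092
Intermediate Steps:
X(s, f) = -2 + s
q(S, M) = -12 + 6*M
q(X(6, 14), 8) + (294 - 1*(-7762)) = (-12 + 6*8) + (294 - 1*(-7762)) = (-12 + 48) + (294 + 7762) = 36 + 8056 = 8092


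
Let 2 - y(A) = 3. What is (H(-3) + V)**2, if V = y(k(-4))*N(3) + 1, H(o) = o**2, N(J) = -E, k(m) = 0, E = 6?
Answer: 256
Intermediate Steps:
y(A) = -1 (y(A) = 2 - 1*3 = 2 - 3 = -1)
N(J) = -6 (N(J) = -1*6 = -6)
V = 7 (V = -1*(-6) + 1 = 6 + 1 = 7)
(H(-3) + V)**2 = ((-3)**2 + 7)**2 = (9 + 7)**2 = 16**2 = 256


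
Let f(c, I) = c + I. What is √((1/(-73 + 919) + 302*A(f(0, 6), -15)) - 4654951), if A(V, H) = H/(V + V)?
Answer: I*√92552585885/141 ≈ 2157.6*I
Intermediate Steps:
f(c, I) = I + c
A(V, H) = H/(2*V) (A(V, H) = H/((2*V)) = H*(1/(2*V)) = H/(2*V))
√((1/(-73 + 919) + 302*A(f(0, 6), -15)) - 4654951) = √((1/(-73 + 919) + 302*((½)*(-15)/(6 + 0))) - 4654951) = √((1/846 + 302*((½)*(-15)/6)) - 4654951) = √((1/846 + 302*((½)*(-15)*(⅙))) - 4654951) = √((1/846 + 302*(-5/4)) - 4654951) = √((1/846 - 755/2) - 4654951) = √(-159682/423 - 4654951) = √(-1969203955/423) = I*√92552585885/141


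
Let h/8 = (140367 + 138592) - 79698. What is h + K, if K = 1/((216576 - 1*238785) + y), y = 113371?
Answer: 145320250257/91162 ≈ 1.5941e+6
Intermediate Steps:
h = 1594088 (h = 8*((140367 + 138592) - 79698) = 8*(278959 - 79698) = 8*199261 = 1594088)
K = 1/91162 (K = 1/((216576 - 1*238785) + 113371) = 1/((216576 - 238785) + 113371) = 1/(-22209 + 113371) = 1/91162 ≈ 1.0969e-5)
h + K = 1594088 + 1/91162 = 145320250257/91162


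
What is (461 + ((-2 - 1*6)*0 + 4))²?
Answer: 216225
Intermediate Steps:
(461 + ((-2 - 1*6)*0 + 4))² = (461 + ((-2 - 6)*0 + 4))² = (461 + (-8*0 + 4))² = (461 + (0 + 4))² = (461 + 4)² = 465² = 216225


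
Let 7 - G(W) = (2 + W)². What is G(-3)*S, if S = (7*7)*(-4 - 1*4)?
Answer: -2352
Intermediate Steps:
G(W) = 7 - (2 + W)²
S = -392 (S = 49*(-4 - 4) = 49*(-8) = -392)
G(-3)*S = (7 - (2 - 3)²)*(-392) = (7 - 1*(-1)²)*(-392) = (7 - 1*1)*(-392) = (7 - 1)*(-392) = 6*(-392) = -2352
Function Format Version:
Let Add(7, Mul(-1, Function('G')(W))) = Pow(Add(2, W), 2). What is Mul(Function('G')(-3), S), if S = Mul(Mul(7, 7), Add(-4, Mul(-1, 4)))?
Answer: -2352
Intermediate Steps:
Function('G')(W) = Add(7, Mul(-1, Pow(Add(2, W), 2)))
S = -392 (S = Mul(49, Add(-4, -4)) = Mul(49, -8) = -392)
Mul(Function('G')(-3), S) = Mul(Add(7, Mul(-1, Pow(Add(2, -3), 2))), -392) = Mul(Add(7, Mul(-1, Pow(-1, 2))), -392) = Mul(Add(7, Mul(-1, 1)), -392) = Mul(Add(7, -1), -392) = Mul(6, -392) = -2352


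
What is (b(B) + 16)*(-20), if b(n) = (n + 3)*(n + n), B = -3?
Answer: -320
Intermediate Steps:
b(n) = 2*n*(3 + n) (b(n) = (3 + n)*(2*n) = 2*n*(3 + n))
(b(B) + 16)*(-20) = (2*(-3)*(3 - 3) + 16)*(-20) = (2*(-3)*0 + 16)*(-20) = (0 + 16)*(-20) = 16*(-20) = -320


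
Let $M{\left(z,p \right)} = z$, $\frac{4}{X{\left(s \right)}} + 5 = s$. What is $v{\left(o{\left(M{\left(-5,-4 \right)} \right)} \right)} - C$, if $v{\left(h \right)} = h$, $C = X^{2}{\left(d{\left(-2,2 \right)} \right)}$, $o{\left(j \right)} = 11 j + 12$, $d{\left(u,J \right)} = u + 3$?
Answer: $-44$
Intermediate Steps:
$d{\left(u,J \right)} = 3 + u$
$X{\left(s \right)} = \frac{4}{-5 + s}$
$o{\left(j \right)} = 12 + 11 j$
$C = 1$ ($C = \left(\frac{4}{-5 + \left(3 - 2\right)}\right)^{2} = \left(\frac{4}{-5 + 1}\right)^{2} = \left(\frac{4}{-4}\right)^{2} = \left(4 \left(- \frac{1}{4}\right)\right)^{2} = \left(-1\right)^{2} = 1$)
$v{\left(o{\left(M{\left(-5,-4 \right)} \right)} \right)} - C = \left(12 + 11 \left(-5\right)\right) - 1 = \left(12 - 55\right) - 1 = -43 - 1 = -44$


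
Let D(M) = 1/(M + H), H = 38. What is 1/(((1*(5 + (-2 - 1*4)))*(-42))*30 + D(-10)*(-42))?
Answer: 2/2517 ≈ 0.00079460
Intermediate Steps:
D(M) = 1/(38 + M) (D(M) = 1/(M + 38) = 1/(38 + M))
1/(((1*(5 + (-2 - 1*4)))*(-42))*30 + D(-10)*(-42)) = 1/(((1*(5 + (-2 - 1*4)))*(-42))*30 - 42/(38 - 10)) = 1/(((1*(5 + (-2 - 4)))*(-42))*30 - 42/28) = 1/(((1*(5 - 6))*(-42))*30 + (1/28)*(-42)) = 1/(((1*(-1))*(-42))*30 - 3/2) = 1/(-1*(-42)*30 - 3/2) = 1/(42*30 - 3/2) = 1/(1260 - 3/2) = 1/(2517/2) = 2/2517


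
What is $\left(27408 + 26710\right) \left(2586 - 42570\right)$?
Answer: $-2163854112$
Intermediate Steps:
$\left(27408 + 26710\right) \left(2586 - 42570\right) = 54118 \left(-39984\right) = -2163854112$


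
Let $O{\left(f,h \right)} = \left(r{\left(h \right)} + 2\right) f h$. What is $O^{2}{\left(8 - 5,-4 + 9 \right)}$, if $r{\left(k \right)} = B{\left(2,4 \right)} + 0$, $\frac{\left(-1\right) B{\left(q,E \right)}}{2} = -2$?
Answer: $8100$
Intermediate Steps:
$B{\left(q,E \right)} = 4$ ($B{\left(q,E \right)} = \left(-2\right) \left(-2\right) = 4$)
$r{\left(k \right)} = 4$ ($r{\left(k \right)} = 4 + 0 = 4$)
$O{\left(f,h \right)} = 6 f h$ ($O{\left(f,h \right)} = \left(4 + 2\right) f h = 6 f h$)
$O^{2}{\left(8 - 5,-4 + 9 \right)} = \left(6 \left(8 - 5\right) \left(-4 + 9\right)\right)^{2} = \left(6 \cdot 3 \cdot 5\right)^{2} = 90^{2} = 8100$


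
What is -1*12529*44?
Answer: -551276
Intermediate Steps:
-1*12529*44 = -12529*44 = -551276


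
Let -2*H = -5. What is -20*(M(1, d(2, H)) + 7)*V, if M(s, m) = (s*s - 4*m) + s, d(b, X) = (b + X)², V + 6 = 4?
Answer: -2880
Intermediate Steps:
V = -2 (V = -6 + 4 = -2)
H = 5/2 (H = -½*(-5) = 5/2 ≈ 2.5000)
d(b, X) = (X + b)²
M(s, m) = s + s² - 4*m (M(s, m) = (s² - 4*m) + s = s + s² - 4*m)
-20*(M(1, d(2, H)) + 7)*V = -20*((1 + 1² - 4*(5/2 + 2)²) + 7)*(-2) = -20*((1 + 1 - 4*(9/2)²) + 7)*(-2) = -20*((1 + 1 - 4*81/4) + 7)*(-2) = -20*((1 + 1 - 81) + 7)*(-2) = -20*(-79 + 7)*(-2) = -(-1440)*(-2) = -20*144 = -2880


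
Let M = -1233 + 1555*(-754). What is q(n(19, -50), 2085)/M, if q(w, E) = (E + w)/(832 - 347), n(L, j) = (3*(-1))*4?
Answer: -2073/569245955 ≈ -3.6417e-6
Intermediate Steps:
n(L, j) = -12 (n(L, j) = -3*4 = -12)
q(w, E) = E/485 + w/485 (q(w, E) = (E + w)/485 = (E + w)*(1/485) = E/485 + w/485)
M = -1173703 (M = -1233 - 1172470 = -1173703)
q(n(19, -50), 2085)/M = ((1/485)*2085 + (1/485)*(-12))/(-1173703) = (417/97 - 12/485)*(-1/1173703) = (2073/485)*(-1/1173703) = -2073/569245955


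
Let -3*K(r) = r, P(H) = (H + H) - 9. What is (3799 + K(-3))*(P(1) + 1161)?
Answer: 4385200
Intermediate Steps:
P(H) = -9 + 2*H (P(H) = 2*H - 9 = -9 + 2*H)
K(r) = -r/3
(3799 + K(-3))*(P(1) + 1161) = (3799 - ⅓*(-3))*((-9 + 2*1) + 1161) = (3799 + 1)*((-9 + 2) + 1161) = 3800*(-7 + 1161) = 3800*1154 = 4385200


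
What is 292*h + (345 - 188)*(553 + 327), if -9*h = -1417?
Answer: 1657204/9 ≈ 1.8413e+5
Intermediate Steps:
h = 1417/9 (h = -⅑*(-1417) = 1417/9 ≈ 157.44)
292*h + (345 - 188)*(553 + 327) = 292*(1417/9) + (345 - 188)*(553 + 327) = 413764/9 + 157*880 = 413764/9 + 138160 = 1657204/9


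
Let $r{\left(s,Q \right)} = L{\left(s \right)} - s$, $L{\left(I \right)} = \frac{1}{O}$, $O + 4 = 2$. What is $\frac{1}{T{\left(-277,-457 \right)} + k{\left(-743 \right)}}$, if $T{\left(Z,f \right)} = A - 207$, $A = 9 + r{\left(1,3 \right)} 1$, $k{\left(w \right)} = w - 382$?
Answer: $- \frac{2}{2649} \approx -0.000755$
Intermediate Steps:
$O = -2$ ($O = -4 + 2 = -2$)
$k{\left(w \right)} = -382 + w$ ($k{\left(w \right)} = w - 382 = -382 + w$)
$L{\left(I \right)} = - \frac{1}{2}$ ($L{\left(I \right)} = \frac{1}{-2} = - \frac{1}{2}$)
$r{\left(s,Q \right)} = - \frac{1}{2} - s$
$A = \frac{15}{2}$ ($A = 9 + \left(- \frac{1}{2} - 1\right) 1 = 9 - \frac{3}{2} = \frac{15}{2} \approx 7.5$)
$T{\left(Z,f \right)} = - \frac{399}{2}$ ($T{\left(Z,f \right)} = \frac{15}{2} - 207 = - \frac{399}{2}$)
$\frac{1}{T{\left(-277,-457 \right)} + k{\left(-743 \right)}} = \frac{1}{- \frac{399}{2} - 1125} = \frac{1}{- \frac{2649}{2}} = - \frac{2}{2649}$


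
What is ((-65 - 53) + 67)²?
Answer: 2601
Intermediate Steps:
((-65 - 53) + 67)² = (-118 + 67)² = (-51)² = 2601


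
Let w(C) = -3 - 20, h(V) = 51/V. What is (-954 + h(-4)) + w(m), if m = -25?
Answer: -3959/4 ≈ -989.75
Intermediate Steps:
w(C) = -23
(-954 + h(-4)) + w(m) = (-954 + 51/(-4)) - 23 = (-954 + 51*(-1/4)) - 23 = (-954 - 51/4) - 23 = -3867/4 - 23 = -3959/4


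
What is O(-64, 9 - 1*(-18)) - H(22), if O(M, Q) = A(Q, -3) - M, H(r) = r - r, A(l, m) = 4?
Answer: 68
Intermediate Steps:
H(r) = 0
O(M, Q) = 4 - M
O(-64, 9 - 1*(-18)) - H(22) = (4 - 1*(-64)) - 1*0 = (4 + 64) + 0 = 68 + 0 = 68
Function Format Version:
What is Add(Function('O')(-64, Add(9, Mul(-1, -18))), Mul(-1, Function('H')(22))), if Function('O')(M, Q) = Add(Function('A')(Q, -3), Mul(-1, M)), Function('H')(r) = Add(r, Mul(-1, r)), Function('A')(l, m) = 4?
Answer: 68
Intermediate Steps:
Function('H')(r) = 0
Function('O')(M, Q) = Add(4, Mul(-1, M))
Add(Function('O')(-64, Add(9, Mul(-1, -18))), Mul(-1, Function('H')(22))) = Add(Add(4, Mul(-1, -64)), Mul(-1, 0)) = Add(Add(4, 64), 0) = Add(68, 0) = 68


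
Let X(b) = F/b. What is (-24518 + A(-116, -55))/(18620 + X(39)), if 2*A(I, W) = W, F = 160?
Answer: -1914549/1452680 ≈ -1.3179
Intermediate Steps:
A(I, W) = W/2
X(b) = 160/b
(-24518 + A(-116, -55))/(18620 + X(39)) = (-24518 + (1/2)*(-55))/(18620 + 160/39) = (-24518 - 55/2)/(18620 + 160*(1/39)) = -49091/(2*(18620 + 160/39)) = -49091/(2*726340/39) = -49091/2*39/726340 = -1914549/1452680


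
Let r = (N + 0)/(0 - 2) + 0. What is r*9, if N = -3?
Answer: 27/2 ≈ 13.500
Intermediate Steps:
r = 3/2 (r = (-3 + 0)/(0 - 2) + 0 = -3/(-2) + 0 = -3*(-½) + 0 = 3/2 + 0 = 3/2 ≈ 1.5000)
r*9 = (3/2)*9 = 27/2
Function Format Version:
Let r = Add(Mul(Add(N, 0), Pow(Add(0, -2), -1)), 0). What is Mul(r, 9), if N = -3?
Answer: Rational(27, 2) ≈ 13.500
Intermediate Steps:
r = Rational(3, 2) (r = Add(Mul(Add(-3, 0), Pow(Add(0, -2), -1)), 0) = Add(Mul(-3, Pow(-2, -1)), 0) = Add(Mul(-3, Rational(-1, 2)), 0) = Add(Rational(3, 2), 0) = Rational(3, 2) ≈ 1.5000)
Mul(r, 9) = Mul(Rational(3, 2), 9) = Rational(27, 2)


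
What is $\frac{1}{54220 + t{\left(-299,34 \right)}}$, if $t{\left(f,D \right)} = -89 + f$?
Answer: $\frac{1}{53832} \approx 1.8576 \cdot 10^{-5}$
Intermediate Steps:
$\frac{1}{54220 + t{\left(-299,34 \right)}} = \frac{1}{54220 - 388} = \frac{1}{53832}$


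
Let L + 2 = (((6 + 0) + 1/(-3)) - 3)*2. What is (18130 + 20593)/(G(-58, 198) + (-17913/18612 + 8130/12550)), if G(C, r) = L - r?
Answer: -100499350820/506042771 ≈ -198.60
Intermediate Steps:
L = 10/3 (L = -2 + (((6 + 0) + 1/(-3)) - 3)*2 = -2 + ((6 - ⅓) - 3)*2 = -2 + (17/3 - 3)*2 = -2 + (8/3)*2 = -2 + 16/3 = 10/3 ≈ 3.3333)
G(C, r) = 10/3 - r
(18130 + 20593)/(G(-58, 198) + (-17913/18612 + 8130/12550)) = (18130 + 20593)/((10/3 - 1*198) + (-17913/18612 + 8130/12550)) = 38723/((10/3 - 198) + (-17913*1/18612 + 8130*(1/12550))) = 38723/(-584/3 + (-5971/6204 + 813/1255)) = 38723/(-584/3 - 2449753/7786020) = 38723/(-506042771/2595340) = 38723*(-2595340/506042771) = -100499350820/506042771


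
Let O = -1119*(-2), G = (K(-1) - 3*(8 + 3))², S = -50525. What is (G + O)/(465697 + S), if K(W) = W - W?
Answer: 3327/415172 ≈ 0.0080135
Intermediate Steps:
K(W) = 0
G = 1089 (G = (0 - 3*(8 + 3))² = (0 - 3*11)² = (0 - 33)² = (-33)² = 1089)
O = 2238
(G + O)/(465697 + S) = (1089 + 2238)/(465697 - 50525) = 3327/415172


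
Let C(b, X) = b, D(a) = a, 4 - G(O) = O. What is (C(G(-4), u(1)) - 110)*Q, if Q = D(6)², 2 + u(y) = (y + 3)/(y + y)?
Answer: -3672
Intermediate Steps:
G(O) = 4 - O
u(y) = -2 + (3 + y)/(2*y) (u(y) = -2 + (y + 3)/(y + y) = -2 + (3 + y)/((2*y)) = -2 + (3 + y)*(1/(2*y)) = -2 + (3 + y)/(2*y))
Q = 36 (Q = 6² = 36)
(C(G(-4), u(1)) - 110)*Q = ((4 - 1*(-4)) - 110)*36 = ((4 + 4) - 110)*36 = (8 - 110)*36 = -102*36 = -3672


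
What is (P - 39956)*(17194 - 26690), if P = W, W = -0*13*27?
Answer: 379422176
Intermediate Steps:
W = 0 (W = -28*0*27 = 0*27 = 0)
P = 0
(P - 39956)*(17194 - 26690) = (0 - 39956)*(17194 - 26690) = -39956*(-9496) = 379422176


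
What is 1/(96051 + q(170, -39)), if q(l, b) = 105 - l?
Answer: 1/95986 ≈ 1.0418e-5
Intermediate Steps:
1/(96051 + q(170, -39)) = 1/(96051 + (105 - 1*170)) = 1/(96051 + (105 - 170)) = 1/(96051 - 65) = 1/95986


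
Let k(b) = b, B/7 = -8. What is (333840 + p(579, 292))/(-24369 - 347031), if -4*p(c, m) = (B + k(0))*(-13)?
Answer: -166829/185700 ≈ -0.89838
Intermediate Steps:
B = -56 (B = 7*(-8) = -56)
p(c, m) = -182 (p(c, m) = -(-56 + 0)*(-13)/4 = -(-14)*(-13) = -¼*728 = -182)
(333840 + p(579, 292))/(-24369 - 347031) = (333840 - 182)/(-24369 - 347031) = 333658/(-371400) = 333658*(-1/371400) = -166829/185700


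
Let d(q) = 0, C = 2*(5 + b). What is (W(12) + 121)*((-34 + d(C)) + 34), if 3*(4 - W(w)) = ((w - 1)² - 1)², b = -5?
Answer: 0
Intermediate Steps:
C = 0 (C = 2*(5 - 5) = 2*0 = 0)
W(w) = 4 - (-1 + (-1 + w)²)²/3 (W(w) = 4 - ((w - 1)² - 1)²/3 = 4 - ((-1 + w)² - 1)²/3 = 4 - (-1 + (-1 + w)²)²/3)
(W(12) + 121)*((-34 + d(C)) + 34) = ((4 - (-1 + (-1 + 12)²)²/3) + 121)*((-34 + 0) + 34) = ((4 - (-1 + 11²)²/3) + 121)*(-34 + 34) = ((4 - (-1 + 121)²/3) + 121)*0 = ((4 - ⅓*120²) + 121)*0 = ((4 - ⅓*14400) + 121)*0 = ((4 - 4800) + 121)*0 = (-4796 + 121)*0 = -4675*0 = 0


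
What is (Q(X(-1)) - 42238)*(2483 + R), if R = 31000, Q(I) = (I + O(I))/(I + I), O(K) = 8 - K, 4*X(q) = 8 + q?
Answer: -9899248950/7 ≈ -1.4142e+9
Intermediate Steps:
X(q) = 2 + q/4 (X(q) = (8 + q)/4 = 2 + q/4)
Q(I) = 4/I (Q(I) = (I + (8 - I))/(I + I) = 8/((2*I)) = 8*(1/(2*I)) = 4/I)
(Q(X(-1)) - 42238)*(2483 + R) = (4/(2 + (¼)*(-1)) - 42238)*(2483 + 31000) = (4/(2 - ¼) - 42238)*33483 = (4/(7/4) - 42238)*33483 = (4*(4/7) - 42238)*33483 = (16/7 - 42238)*33483 = -295650/7*33483 = -9899248950/7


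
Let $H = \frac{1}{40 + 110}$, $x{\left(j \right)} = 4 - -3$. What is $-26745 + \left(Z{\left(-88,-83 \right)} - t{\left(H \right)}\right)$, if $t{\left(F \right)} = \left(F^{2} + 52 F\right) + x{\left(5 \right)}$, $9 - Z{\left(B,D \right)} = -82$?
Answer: $- \frac{599880301}{22500} \approx -26661.0$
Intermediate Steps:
$x{\left(j \right)} = 7$ ($x{\left(j \right)} = 4 + 3 = 7$)
$Z{\left(B,D \right)} = 91$ ($Z{\left(B,D \right)} = 9 - -82 = 9 + 82 = 91$)
$H = \frac{1}{150} \approx 0.0066667$
$t{\left(F \right)} = 7 + F^{2} + 52 F$ ($t{\left(F \right)} = \left(F^{2} + 52 F\right) + 7 = 7 + F^{2} + 52 F$)
$-26745 + \left(Z{\left(-88,-83 \right)} - t{\left(H \right)}\right) = -26745 + \left(91 - \left(7 + \left(\frac{1}{150}\right)^{2} + 52 \cdot \frac{1}{150}\right)\right) = -26745 + \left(91 - \left(7 + \frac{1}{22500} + \frac{26}{75}\right)\right) = -26745 + \left(91 - \frac{165301}{22500}\right) = -26745 + \frac{1882199}{22500} = - \frac{599880301}{22500}$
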